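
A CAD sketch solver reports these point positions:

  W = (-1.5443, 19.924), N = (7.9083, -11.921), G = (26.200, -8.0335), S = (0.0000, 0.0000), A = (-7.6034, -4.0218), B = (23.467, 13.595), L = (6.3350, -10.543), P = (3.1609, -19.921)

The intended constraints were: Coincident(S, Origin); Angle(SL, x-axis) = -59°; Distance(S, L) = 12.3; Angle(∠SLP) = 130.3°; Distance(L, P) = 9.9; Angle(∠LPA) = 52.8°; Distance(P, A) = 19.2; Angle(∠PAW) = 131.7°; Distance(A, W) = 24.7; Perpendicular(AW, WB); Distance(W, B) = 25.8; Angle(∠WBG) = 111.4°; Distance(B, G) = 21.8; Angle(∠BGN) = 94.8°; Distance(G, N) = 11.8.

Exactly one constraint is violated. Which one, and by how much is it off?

Distance(G, N) = 11.8 — off by 6.90.

S = (0.00, 0.00) ✓; SL at -59.00° ✓; |SL| = 12.30 ✓; ∠SLP = 130.3° ✓; |LP| = 9.901 ✓; ∠LPA = 52.80° ✓; |PA| = 19.20 ✓; ∠PAW = 131.7° ✓; |AW| = 24.70 ✓; ∠(AW, WB) = 90.00° ✓; |WB| = 25.80 ✓; ∠WBG = 111.4° ✓; |BG| = 21.80 ✓; ∠BGN = 94.80° ✓; |GN| = 18.70 ✗.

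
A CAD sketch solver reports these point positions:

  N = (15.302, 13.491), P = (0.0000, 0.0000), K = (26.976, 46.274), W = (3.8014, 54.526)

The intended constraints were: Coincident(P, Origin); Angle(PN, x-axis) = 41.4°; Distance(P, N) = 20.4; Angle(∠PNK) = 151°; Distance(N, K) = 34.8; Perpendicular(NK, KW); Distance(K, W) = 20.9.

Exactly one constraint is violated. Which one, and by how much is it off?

Distance(K, W) = 20.9 — off by 3.70.

P = (0.00, 0.00) ✓; PN at 41.40° ✓; |PN| = 20.40 ✓; ∠PNK = 151.0° ✓; |NK| = 34.80 ✓; ∠(NK, KW) = 90.00° ✓; |KW| = 24.60 ✗.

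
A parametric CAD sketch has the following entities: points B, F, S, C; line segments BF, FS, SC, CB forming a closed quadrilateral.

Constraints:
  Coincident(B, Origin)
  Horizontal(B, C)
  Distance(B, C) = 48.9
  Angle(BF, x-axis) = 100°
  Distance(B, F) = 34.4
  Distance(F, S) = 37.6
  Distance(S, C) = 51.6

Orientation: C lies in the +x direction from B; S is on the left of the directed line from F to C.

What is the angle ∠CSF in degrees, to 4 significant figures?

91.22°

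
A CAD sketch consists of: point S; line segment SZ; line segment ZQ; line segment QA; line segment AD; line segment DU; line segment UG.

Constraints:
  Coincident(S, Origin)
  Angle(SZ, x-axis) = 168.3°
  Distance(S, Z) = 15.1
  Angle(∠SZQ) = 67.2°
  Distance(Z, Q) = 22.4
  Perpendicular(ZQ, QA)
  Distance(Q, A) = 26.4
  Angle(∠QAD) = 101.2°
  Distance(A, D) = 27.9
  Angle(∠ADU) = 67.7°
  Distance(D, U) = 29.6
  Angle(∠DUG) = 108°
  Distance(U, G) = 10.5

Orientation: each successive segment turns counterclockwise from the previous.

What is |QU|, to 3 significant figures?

21.8

∠QAD = 101.2° gives AD at 89.9° from the x-axis; with |AD| = 27.9, D = (15.5, 14.1). ∠ADU = 67.7° gives DU at -158° from the x-axis; with |DU| = 29.6, U = (-11.9, 2.88). Then |QU| = |U − Q| = 21.8.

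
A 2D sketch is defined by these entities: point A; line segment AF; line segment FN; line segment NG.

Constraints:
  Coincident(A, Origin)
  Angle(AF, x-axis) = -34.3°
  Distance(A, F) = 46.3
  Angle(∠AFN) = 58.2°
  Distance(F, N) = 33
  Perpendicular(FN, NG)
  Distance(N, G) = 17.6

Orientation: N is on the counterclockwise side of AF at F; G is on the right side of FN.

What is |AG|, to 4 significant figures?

57.60

A is at the origin; AF runs at -34.3° with length 46.3, so F = 46.3·(cos -34.3°, sin -34.3°) = (38.25, -26.09). ∠AFN = 58.2°, so FN runs at -34.3° + (180° − 58.2°) = 87.50° from the x-axis; with |FN| = 33.0, N = F + 33.0·(cos 87.50°, sin 87.50°) = (39.69, 6.877). The perpendicularity gives NG at right angles to FN; with |NG| = 17.6 on the right of FN, G = N + 17.6·(0.9990, -0.04362) = (57.27, 6.110). Then |AG| = |G − A| = 57.60.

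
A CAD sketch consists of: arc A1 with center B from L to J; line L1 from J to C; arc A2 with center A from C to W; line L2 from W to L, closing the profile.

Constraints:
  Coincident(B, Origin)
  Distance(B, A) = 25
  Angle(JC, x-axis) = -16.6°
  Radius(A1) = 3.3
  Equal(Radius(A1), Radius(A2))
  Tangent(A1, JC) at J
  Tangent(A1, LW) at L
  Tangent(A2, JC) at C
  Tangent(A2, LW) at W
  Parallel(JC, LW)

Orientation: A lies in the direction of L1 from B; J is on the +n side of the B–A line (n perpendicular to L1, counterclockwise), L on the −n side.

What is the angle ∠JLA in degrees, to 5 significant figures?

82.480°

The slot axis is L1's direction at -16.6°, so u = (cos -16.6°, sin -16.6°) = (0.95832, -0.28569) and n = (−sin -16.6°, cos -16.6°) = (0.28569, 0.95832). B is at the origin and A lies 25.0 along u from B, so A = 25.0·u = (23.958, -7.1422). Tangency of A1 to both parallel lines with radius 3.3 puts J and L at B ± 3.3·n: J = (0.94277, 3.1625), L = (-0.94277, -3.1625). Then cos ∠JLA = LJ·LA / (|LJ||LA|), giving 82.480°.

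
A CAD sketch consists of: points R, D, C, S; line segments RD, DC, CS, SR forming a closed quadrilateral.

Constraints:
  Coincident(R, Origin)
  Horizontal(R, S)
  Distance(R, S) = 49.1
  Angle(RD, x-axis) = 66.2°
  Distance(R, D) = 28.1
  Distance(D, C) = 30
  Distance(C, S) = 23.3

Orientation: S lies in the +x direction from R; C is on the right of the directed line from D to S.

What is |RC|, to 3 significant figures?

25.8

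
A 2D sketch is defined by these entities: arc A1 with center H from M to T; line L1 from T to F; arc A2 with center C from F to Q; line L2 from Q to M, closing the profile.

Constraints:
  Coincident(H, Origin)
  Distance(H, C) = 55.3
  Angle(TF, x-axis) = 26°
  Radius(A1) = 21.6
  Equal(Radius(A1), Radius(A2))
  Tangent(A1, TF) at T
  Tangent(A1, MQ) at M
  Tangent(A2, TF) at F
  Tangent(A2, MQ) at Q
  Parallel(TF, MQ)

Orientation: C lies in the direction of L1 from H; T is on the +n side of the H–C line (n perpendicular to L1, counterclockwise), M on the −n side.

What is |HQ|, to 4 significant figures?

59.37

The slot axis is L1's direction at 26.0°, so u = (cos 26.0°, sin 26.0°) = (0.8988, 0.4384) and n = (−sin 26.0°, cos 26.0°) = (-0.4384, 0.8988). H is at the origin and C lies 55.3 along u from H, so C = 55.3·u = (49.70, 24.24). Tangency of A1 to both parallel lines with radius 21.6 puts T and M at H ± 21.6·n: T = (-9.469, 19.41), M = (9.469, -19.41). Equal radii place F and Q the same way about C: F = C + 21.6·n = (40.23, 43.66), Q = C − 21.6·n = (59.17, 4.828). Then |HQ| = |Q − H| = 59.37.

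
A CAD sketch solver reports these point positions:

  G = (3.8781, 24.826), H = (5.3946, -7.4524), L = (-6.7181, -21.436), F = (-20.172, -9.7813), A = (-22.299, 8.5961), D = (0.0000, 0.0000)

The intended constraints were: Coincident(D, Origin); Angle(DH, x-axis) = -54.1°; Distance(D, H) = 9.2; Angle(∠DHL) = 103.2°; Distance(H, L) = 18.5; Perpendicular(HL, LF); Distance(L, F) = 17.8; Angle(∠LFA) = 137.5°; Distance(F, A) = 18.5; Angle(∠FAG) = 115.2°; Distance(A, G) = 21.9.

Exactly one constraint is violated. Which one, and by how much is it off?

Distance(A, G) = 21.9 — off by 8.90.

D = (0.00, 0.00) ✓; DH at -54.10° ✓; |DH| = 9.200 ✓; ∠DHL = 103.2° ✓; |HL| = 18.50 ✓; ∠(HL, LF) = 90.00° ✓; |LF| = 17.80 ✓; ∠LFA = 137.5° ✓; |FA| = 18.50 ✓; ∠FAG = 115.2° ✓; |AG| = 30.80 ✗.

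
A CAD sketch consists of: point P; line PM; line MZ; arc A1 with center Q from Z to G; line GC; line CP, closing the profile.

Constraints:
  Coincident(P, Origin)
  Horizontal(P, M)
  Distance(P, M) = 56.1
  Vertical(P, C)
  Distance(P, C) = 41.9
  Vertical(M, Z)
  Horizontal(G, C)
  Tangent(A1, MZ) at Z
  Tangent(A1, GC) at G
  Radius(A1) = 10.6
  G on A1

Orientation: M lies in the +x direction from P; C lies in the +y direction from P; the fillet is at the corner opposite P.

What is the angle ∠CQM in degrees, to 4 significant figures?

121.8°

P is at the origin; PM is horizontal with |PM| = 56.1 and M on the +x side, so M = (56.10, 0.000). PC is vertical with |PC| = 41.9 and C on the +y side, so C = (0.000, 41.90). The virtual corner opposite P is at (56.10, 41.90). The tangent condition forces QZ to be normal to MZ and A1 meets GC tangentially, so QG is at right angles to GC, with radius 10.6, so the center Q sits 10.6 in from both sides at Q = (45.50, 31.30). Then cos ∠CQM = QC·QM / (|QC||QM|), giving 121.8°.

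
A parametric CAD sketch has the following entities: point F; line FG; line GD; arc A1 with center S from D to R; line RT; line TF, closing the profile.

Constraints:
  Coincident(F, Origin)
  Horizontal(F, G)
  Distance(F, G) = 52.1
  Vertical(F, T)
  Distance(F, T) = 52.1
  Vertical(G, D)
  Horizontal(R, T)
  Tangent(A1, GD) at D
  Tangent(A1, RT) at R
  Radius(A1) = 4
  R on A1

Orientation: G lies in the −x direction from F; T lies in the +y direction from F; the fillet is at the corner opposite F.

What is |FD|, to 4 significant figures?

70.91

The virtual corner opposite F is at (-52.10, 52.10). The tangent condition forces SD to be normal to GD and A1 meets RT tangentially, so SR is at right angles to RT, with radius 4.0, so the center S sits 4.0 in from both sides at S = (-48.10, 48.10). That places the tangent points at D = (-52.10, 48.10) on GD and R = (-48.10, 52.10) on RT. Then |FD| = |D − F| = 70.91.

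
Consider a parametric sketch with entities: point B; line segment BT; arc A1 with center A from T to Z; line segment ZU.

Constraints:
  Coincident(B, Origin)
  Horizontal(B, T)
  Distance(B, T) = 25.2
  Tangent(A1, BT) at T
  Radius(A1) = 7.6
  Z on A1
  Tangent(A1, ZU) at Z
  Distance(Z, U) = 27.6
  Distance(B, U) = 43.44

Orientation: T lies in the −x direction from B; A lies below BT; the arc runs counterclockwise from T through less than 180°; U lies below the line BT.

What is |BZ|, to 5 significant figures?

33.920

Checks: |AZ| = 7.600 ✓; ∠(AZ, ZU) = 90.00° ✓; |ZU| = 27.60 ✓; |BU| = 43.44 ✓.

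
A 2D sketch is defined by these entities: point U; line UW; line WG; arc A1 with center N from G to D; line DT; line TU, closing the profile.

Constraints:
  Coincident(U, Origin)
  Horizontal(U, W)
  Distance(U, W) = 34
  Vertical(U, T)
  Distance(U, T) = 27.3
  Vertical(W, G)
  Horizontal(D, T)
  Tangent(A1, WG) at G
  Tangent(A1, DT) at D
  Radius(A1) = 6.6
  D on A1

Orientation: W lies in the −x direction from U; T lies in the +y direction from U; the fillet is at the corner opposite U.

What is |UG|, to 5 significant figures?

39.806

The virtual corner opposite U is at (-34.000, 27.300). Tangency of A1 to WG means the radius NG is perpendicular to WG and since A1 is tangent to DT there, ND ⟂ DT, with radius 6.6, so the center N sits 6.6 in from both sides at N = (-27.400, 20.700). That places the tangent points at G = (-34.000, 20.700) on WG and D = (-27.400, 27.300) on DT. Then |UG| = |G − U| = 39.806.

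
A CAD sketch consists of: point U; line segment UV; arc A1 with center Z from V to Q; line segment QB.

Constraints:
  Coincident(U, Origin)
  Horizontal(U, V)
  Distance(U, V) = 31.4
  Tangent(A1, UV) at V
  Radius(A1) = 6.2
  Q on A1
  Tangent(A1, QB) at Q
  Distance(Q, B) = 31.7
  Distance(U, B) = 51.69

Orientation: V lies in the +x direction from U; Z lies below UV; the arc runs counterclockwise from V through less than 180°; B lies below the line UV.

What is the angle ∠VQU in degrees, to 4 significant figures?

109.1°

Checks: |ZQ| = 6.200 ✓; ∠(ZQ, QB) = 90.00° ✓; |QB| = 31.70 ✓; |UB| = 51.69 ✓.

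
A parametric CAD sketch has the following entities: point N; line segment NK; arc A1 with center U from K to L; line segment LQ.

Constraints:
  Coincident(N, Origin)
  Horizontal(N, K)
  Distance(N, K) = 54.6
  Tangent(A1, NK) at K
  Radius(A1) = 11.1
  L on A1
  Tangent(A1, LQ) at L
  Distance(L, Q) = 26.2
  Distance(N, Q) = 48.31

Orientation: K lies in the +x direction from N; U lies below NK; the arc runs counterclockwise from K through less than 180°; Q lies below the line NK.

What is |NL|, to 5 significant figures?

44.718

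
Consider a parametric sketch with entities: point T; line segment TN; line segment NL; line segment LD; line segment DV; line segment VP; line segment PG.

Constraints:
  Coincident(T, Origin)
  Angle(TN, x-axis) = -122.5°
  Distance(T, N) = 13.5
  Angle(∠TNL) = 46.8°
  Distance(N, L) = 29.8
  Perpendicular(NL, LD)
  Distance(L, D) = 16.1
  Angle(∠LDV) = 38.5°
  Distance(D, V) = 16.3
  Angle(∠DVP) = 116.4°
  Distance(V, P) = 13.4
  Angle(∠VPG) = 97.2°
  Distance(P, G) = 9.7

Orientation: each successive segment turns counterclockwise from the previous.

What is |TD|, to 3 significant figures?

21.5

∠TNL = 46.8° gives NL at 10.7° from the x-axis; with |NL| = 29.8, L = (22.0, -5.85). NL ⟂ LD, so LD runs at 101°; with |LD| = 16.1, D = (19.0, 9.97). Then |TD| = |D − T| = 21.5.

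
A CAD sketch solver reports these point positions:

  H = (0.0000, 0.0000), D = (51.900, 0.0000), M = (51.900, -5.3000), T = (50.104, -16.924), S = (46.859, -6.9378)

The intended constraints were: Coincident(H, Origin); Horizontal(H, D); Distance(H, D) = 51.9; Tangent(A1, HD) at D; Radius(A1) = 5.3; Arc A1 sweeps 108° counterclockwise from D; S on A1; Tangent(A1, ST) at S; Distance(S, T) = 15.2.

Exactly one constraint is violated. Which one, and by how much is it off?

Distance(S, T) = 15.2 — off by 4.70.

H = (0.00, 0.00) ✓; H.y = 0.00, D.y = 0.00 ✓; |HD| = 51.90 ✓; ∠(MD, DH) = 90.00° ✓; |MD| = 5.300 ✓; bearing(M→S) − bearing(M→D) = 108.0° ✓; |MS| = 5.300 ✓; ∠(MS, ST) = 90.00° ✓; |ST| = 10.50 ✗.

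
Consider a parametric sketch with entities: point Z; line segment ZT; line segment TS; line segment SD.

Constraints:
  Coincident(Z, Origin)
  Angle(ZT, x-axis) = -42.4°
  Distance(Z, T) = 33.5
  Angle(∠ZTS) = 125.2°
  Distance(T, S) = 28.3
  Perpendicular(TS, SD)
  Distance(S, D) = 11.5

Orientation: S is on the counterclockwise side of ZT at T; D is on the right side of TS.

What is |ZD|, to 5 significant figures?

61.465

Z is at the origin; ZT runs at -42.4° with length 33.5, so T = 33.5·(cos -42.4°, sin -42.4°) = (24.738, -22.589). ∠ZTS = 125.2°, so TS runs at -42.4° + (180° − 125.2°) = 12.400° from the x-axis; with |TS| = 28.3, S = T + 28.3·(cos 12.400°, sin 12.400°) = (52.378, -16.512). The perpendicularity gives SD at right angles to TS; with |SD| = 11.5 on the right of TS, D = S + 11.5·(0.21474, -0.97667) = (54.848, -27.744). Then |ZD| = |D − Z| = 61.465.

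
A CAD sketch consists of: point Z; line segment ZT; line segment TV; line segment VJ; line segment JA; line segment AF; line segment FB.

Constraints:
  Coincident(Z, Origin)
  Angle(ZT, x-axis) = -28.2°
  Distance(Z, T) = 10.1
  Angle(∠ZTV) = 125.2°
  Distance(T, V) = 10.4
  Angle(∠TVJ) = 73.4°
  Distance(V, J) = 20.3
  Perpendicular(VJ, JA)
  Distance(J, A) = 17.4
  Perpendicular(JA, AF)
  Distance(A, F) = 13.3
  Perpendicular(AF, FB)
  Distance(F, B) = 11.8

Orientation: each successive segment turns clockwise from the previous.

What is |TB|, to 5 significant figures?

5.9412

Z is at the origin; ZT runs at -28.2° with length 10.1, so T = (8.9012, -4.7728). ∠ZTV = 125.2° gives TV at -83.000° from the x-axis; with |TV| = 10.4, V = (10.169, -15.095). ∠TVJ = 73.4° gives VJ at 170.40° from the x-axis; with |VJ| = 20.3, J = (-9.8471, -11.710). VJ is perpendicular to JA, so JA runs at 80.400°; with |JA| = 17.4, A = (-6.9453, 5.4465). JA ⟂ AF, so AF runs at -9.6000°; with |AF| = 13.3, F = (6.1684, 3.2285). AF ⟂ FB, so FB runs at -99.600°; with |FB| = 11.8, B = (4.2005, -8.4063). Then |TB| = |B − T| = 5.9412.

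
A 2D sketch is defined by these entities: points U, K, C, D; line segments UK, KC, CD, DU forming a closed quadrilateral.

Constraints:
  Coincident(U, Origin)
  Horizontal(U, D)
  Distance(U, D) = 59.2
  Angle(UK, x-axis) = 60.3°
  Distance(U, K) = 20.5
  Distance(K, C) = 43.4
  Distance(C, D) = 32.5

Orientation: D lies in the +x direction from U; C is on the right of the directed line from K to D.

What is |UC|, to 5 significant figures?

38.088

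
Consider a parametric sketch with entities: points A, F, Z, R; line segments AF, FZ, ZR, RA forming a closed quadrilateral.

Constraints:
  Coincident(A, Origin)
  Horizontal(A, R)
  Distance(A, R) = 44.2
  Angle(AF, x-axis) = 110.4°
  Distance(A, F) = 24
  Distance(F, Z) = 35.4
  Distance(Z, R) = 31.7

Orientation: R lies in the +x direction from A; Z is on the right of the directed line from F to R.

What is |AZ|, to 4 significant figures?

14.22

A is at the origin; A and R share the same y with |AR| = 44.2 and R in +x, so R = (44.2, 0). AF runs at 110.4° with |AF| = 24.0, so F = (-8.366, 22.49). Z is determined by |FZ| = 35.4 and |ZR| = 31.7 together: it lies at the intersection of circle(F, 35.4) and circle(R, 31.7). With |FR| = 57.18, the foot of the radical line on FR is 30.76 from F and the perpendicular offset is √(35.4² − 30.76²) = 17.52. Taking the right-of-FR solution: Z = (13.02, -5.716).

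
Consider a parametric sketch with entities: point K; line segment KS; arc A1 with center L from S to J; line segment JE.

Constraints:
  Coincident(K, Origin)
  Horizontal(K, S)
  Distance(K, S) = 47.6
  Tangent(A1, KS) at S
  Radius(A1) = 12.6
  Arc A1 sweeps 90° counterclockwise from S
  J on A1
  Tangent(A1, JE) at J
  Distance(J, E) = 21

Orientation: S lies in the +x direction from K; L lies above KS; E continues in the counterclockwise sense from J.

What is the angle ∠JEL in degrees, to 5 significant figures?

30.964°

On A1, S sits at bearing -90° from L; a 90° counterclockwise sweep puts J at bearing 0°, so J = L + 12.6·(cos 0°, sin 0°) = (60.200, 12.600). The tangent condition forces LJ to be normal to JE, so JE runs along (−sin 0°, cos 0°); with |JE| = 21.0, E = (60.200, 33.600). Then cos ∠JEL = EJ·EL / (|EJ||EL|), giving 30.964°.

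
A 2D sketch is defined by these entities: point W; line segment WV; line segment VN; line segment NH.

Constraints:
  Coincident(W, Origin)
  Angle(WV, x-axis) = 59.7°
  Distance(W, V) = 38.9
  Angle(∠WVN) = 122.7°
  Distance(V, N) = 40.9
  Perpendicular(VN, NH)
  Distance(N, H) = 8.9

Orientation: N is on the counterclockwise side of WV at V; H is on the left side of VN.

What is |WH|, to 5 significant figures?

66.345

∠WVN = 122.7°, so VN runs at 59.7° + (180° − 122.7°) = 117.00° from the x-axis; with |VN| = 40.9, N = V + 40.9·(cos 117.00°, sin 117.00°) = (1.0579, 70.028). VN is perpendicular to NH; with |NH| = 8.9 on the left of VN, H = N + 8.9·(-0.89101, -0.45399) = (-6.8720, 65.988). Then |WH| = |H − W| = 66.345.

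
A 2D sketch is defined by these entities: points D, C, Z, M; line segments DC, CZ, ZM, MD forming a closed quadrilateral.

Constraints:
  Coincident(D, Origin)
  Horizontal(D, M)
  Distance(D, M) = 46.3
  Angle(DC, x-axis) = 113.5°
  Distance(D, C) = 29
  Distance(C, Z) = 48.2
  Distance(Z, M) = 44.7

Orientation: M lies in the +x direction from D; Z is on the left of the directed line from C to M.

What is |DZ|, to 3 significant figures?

54.6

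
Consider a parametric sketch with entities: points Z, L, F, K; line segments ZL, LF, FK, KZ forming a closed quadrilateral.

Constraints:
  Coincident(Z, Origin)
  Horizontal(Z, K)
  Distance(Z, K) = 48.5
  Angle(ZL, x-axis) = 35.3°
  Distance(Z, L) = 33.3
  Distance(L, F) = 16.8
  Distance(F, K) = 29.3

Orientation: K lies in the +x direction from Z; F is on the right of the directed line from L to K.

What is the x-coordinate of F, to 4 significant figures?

19.52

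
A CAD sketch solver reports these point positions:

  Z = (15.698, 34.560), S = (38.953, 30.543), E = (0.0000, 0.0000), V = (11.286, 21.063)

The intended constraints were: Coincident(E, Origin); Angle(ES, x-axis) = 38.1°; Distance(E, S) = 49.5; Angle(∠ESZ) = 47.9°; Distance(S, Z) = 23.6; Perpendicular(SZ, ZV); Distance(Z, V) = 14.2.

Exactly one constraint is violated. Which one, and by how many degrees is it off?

Perpendicular(SZ, ZV) — off by 8.30°.

E = (0.00, 0.00) ✓; ES at 38.10° ✓; |ES| = 49.50 ✓; ∠ESZ = 47.90° ✓; |SZ| = 23.60 ✓; ∠(SZ, ZV) = 81.70° ✗; |ZV| = 14.20 ✓.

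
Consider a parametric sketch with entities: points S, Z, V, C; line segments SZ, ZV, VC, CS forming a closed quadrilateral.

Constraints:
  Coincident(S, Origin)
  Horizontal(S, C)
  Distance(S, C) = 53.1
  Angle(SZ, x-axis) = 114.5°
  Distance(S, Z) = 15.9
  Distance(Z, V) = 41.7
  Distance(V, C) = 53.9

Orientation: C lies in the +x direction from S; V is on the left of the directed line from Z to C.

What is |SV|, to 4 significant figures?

49.73

S is at the origin; SC is horizontal with |SC| = 53.1 and C in +x, so C = (53.1, 0). SZ runs at 114.5° with |SZ| = 15.9, so Z = (-6.594, 14.47). V is determined by |ZV| = 41.7 and |VC| = 53.9 together: it lies at the intersection of circle(Z, 41.7) and circle(C, 53.9). With |ZC| = 61.42, the foot of the radical line on ZC is 21.22 from Z and the perpendicular offset is √(41.7² − 21.22²) = 35.90. Taking the left-of-ZC solution: V = (22.48, 44.36).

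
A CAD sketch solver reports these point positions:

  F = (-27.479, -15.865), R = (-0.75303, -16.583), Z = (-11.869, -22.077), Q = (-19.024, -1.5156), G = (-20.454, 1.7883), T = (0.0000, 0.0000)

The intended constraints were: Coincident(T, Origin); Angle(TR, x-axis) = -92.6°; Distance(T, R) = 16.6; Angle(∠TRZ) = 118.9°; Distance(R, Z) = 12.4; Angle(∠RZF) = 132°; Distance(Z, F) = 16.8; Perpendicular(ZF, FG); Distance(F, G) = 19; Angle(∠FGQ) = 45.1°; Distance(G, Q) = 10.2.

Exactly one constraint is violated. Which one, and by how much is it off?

Distance(G, Q) = 10.2 — off by 6.60.

T = (0.00, 0.00) ✓; TR at -92.60° ✓; |TR| = 16.60 ✓; ∠TRZ = 118.9° ✓; |RZ| = 12.40 ✓; ∠RZF = 132.0° ✓; |ZF| = 16.80 ✓; ∠(ZF, FG) = 90.00° ✓; |FG| = 19.00 ✓; ∠FGQ = 45.10° ✓; |GQ| = 3.600 ✗.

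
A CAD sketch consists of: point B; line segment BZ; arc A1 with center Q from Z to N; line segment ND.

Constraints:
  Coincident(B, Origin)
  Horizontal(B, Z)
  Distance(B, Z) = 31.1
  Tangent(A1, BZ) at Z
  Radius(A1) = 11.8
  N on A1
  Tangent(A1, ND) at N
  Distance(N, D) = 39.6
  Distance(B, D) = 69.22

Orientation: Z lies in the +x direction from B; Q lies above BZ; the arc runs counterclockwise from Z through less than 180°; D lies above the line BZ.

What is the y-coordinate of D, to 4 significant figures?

49.18

Checks: |BZ| = 31.10 ✓; |QN| = 11.80 ✓; ∠(QN, ND) = 90.00° ✓; |ND| = 39.60 ✓; |BD| = 69.22 ✓.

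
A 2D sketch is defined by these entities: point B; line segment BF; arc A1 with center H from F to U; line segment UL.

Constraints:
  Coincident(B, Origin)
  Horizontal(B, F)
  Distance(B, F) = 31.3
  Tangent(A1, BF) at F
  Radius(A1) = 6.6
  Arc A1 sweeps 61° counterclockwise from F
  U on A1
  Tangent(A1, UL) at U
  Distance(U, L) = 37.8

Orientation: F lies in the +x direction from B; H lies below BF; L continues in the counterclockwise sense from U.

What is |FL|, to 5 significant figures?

43.705

B is at the origin; BF is horizontal with |BF| = 31.3 and F on the +x side, so F = (31.300, 0.0000). The tangent condition forces HF to be normal to BF, so H = F + (0, -6.6) = (31.300, -6.6000). On A1, F sits at bearing 90° from H; a 61° counterclockwise sweep puts U at bearing 151°, so U = H + 6.6·(cos 151°, sin 151°) = (25.528, -3.4003). A1 meets UL tangentially, so HU is at right angles to UL, so UL runs along (−sin 151°, cos 151°); with |UL| = 37.8, L = (7.2017, -36.461). Then |FL| = |L − F| = 43.705.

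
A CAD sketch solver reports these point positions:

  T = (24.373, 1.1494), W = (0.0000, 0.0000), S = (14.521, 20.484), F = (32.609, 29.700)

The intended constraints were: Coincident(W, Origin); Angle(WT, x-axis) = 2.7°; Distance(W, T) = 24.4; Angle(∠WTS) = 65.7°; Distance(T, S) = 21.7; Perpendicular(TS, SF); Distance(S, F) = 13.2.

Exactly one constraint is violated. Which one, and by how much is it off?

Distance(S, F) = 13.2 — off by 7.10.

W = (0.00, 0.00) ✓; WT at 2.700° ✓; |WT| = 24.40 ✓; ∠WTS = 65.70° ✓; |TS| = 21.70 ✓; ∠(TS, SF) = 90.00° ✓; |SF| = 20.30 ✗.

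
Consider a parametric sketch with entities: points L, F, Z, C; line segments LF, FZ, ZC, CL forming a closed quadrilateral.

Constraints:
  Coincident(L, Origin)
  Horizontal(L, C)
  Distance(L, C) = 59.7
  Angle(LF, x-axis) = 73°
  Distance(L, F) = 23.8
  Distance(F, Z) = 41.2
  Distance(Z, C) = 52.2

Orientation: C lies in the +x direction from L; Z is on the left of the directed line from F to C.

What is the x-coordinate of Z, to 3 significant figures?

39.4

Checks: |FZ| = 41.20 ✓; |ZC| = 52.20 ✓.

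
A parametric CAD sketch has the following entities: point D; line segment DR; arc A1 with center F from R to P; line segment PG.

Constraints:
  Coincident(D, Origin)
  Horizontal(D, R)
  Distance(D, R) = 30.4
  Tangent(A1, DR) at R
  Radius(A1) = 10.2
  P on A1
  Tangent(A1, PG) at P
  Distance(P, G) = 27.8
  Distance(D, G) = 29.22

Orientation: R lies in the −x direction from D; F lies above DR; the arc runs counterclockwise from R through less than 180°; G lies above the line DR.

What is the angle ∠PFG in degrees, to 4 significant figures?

69.85°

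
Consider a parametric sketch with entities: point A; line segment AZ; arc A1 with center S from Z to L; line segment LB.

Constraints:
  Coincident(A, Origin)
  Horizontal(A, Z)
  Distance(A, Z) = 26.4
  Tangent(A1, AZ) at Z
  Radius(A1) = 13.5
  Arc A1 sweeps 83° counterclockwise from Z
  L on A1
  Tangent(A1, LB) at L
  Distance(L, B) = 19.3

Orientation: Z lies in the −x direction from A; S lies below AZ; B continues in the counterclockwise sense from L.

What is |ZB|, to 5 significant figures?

34.782

A is at the origin; AZ is horizontal with |AZ| = 26.4 and Z on the −x side, so Z = (-26.400, 0.0000). A1 meets AZ tangentially, so SZ is at right angles to AZ, so S = Z + (0, -13.5) = (-26.400, -13.500). On A1, Z sits at bearing 90° from S; an 83° counterclockwise sweep puts L at bearing 173°, so L = S + 13.5·(cos 173°, sin 173°) = (-39.799, -11.855). The tangent condition forces SL to be normal to LB, so LB runs along (−sin 173°, cos 173°); with |LB| = 19.3, B = (-42.151, -31.011). Then |ZB| = |B − Z| = 34.782.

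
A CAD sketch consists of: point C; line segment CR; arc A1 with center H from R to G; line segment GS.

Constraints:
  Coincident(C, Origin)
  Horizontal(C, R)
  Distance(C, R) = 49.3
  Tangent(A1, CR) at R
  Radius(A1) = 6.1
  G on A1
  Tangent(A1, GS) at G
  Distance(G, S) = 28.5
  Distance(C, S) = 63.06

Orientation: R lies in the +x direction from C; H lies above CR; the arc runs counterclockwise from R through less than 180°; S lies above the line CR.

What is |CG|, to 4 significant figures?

55.77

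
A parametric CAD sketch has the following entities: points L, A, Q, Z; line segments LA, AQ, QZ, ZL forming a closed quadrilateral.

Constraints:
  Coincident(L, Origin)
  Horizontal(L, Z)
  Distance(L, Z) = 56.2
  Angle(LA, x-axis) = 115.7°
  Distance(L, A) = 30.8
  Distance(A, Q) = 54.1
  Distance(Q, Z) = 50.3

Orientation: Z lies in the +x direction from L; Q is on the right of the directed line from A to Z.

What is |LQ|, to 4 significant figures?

23.30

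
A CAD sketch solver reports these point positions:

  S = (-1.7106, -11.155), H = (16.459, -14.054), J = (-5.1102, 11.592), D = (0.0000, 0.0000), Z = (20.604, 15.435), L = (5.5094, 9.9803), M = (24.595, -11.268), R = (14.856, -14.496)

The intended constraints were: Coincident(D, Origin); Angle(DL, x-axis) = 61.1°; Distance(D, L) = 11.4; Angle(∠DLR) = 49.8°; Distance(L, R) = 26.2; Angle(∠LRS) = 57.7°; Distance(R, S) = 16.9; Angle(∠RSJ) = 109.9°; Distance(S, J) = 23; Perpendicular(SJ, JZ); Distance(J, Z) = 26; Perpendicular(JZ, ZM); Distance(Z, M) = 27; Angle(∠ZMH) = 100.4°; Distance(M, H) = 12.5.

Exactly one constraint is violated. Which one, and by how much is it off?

Distance(M, H) = 12.5 — off by 3.90.

D = (0.00, 0.00) ✓; DL at 61.10° ✓; |DL| = 11.40 ✓; ∠DLR = 49.80° ✓; |LR| = 26.20 ✓; ∠LRS = 57.70° ✓; |RS| = 16.90 ✓; ∠RSJ = 109.9° ✓; |SJ| = 23.00 ✓; ∠(SJ, JZ) = 90.00° ✓; |JZ| = 26.00 ✓; ∠(JZ, ZM) = 90.00° ✓; |ZM| = 27.00 ✓; ∠ZMH = 100.4° ✓; |MH| = 8.600 ✗.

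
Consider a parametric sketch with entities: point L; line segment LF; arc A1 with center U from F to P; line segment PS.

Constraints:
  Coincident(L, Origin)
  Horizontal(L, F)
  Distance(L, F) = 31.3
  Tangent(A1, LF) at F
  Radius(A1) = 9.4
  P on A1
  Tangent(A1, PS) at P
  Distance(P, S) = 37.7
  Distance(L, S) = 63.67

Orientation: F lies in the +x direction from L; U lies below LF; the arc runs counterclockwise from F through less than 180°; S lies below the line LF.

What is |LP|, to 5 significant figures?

27.527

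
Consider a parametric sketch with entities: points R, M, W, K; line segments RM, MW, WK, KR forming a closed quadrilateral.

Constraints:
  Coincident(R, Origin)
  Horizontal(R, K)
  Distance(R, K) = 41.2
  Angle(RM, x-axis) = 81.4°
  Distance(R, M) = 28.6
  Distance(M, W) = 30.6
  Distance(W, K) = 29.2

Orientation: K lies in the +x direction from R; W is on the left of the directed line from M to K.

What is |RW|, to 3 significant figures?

45.0

Checks: |MW| = 30.60 ✓; |WK| = 29.20 ✓.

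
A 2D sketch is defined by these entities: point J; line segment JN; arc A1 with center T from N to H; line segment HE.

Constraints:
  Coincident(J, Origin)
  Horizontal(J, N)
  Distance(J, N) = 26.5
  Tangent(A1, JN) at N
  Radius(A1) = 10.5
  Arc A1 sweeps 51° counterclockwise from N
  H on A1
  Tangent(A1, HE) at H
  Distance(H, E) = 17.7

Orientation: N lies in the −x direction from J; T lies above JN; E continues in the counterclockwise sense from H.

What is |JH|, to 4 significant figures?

18.75

J is at the origin; JN is horizontal with |JN| = 26.5 and N on the −x side, so N = (-26.50, 0.000). A1 meets JN tangentially, so TN is at right angles to JN, so T = N + (0, 10.5) = (-26.50, 10.50). On A1, N sits at bearing -90° from T; a 51° counterclockwise sweep puts H at bearing -39°, so H = T + 10.5·(cos -39°, sin -39°) = (-18.34, 3.892). Then |JH| = |H − J| = 18.75.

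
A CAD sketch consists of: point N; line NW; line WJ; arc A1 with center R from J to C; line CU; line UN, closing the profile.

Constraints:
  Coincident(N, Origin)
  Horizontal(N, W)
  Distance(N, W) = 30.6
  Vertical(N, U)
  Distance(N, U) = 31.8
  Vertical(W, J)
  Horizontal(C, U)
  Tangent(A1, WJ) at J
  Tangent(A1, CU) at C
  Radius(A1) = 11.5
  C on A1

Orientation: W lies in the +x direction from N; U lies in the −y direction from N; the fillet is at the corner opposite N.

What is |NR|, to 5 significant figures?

27.873

NU is vertical with |NU| = 31.8 and U on the −y side, so U = (0.0000, -31.800). The virtual corner opposite N is at (30.600, -31.800). The tangent condition forces RJ to be normal to WJ and tangency of A1 to CU means the radius RC is perpendicular to CU, with radius 11.5, so the center R sits 11.5 in from both sides at R = (19.100, -20.300). Then |NR| = |R − N| = 27.873.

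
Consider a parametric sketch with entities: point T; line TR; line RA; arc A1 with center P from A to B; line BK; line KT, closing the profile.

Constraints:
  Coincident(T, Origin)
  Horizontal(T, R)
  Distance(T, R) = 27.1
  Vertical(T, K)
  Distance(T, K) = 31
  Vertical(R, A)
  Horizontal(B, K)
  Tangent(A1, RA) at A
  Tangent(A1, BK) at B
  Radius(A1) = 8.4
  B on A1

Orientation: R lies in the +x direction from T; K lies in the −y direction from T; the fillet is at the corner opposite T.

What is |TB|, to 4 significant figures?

36.20

T is at the origin; T and R share the same y with |TR| = 27.1 and R on the +x side, so R = (27.10, 0.000). TK is vertical with |TK| = 31.0 and K on the −y side, so K = (0.000, -31.00). The virtual corner opposite T is at (27.10, -31.00). Tangency of A1 to RA means the radius PA is perpendicular to RA and A1 meets BK tangentially, so PB is at right angles to BK, with radius 8.4, so the center P sits 8.4 in from both sides at P = (18.70, -22.60). That places the tangent points at A = (27.10, -22.60) on RA and B = (18.70, -31.00) on BK. Then |TB| = |B − T| = 36.20.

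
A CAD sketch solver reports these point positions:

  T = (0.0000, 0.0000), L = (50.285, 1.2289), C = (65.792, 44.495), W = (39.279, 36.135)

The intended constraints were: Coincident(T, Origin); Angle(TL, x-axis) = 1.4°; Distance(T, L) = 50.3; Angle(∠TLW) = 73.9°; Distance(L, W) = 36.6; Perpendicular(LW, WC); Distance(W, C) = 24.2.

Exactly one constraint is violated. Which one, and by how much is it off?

Distance(W, C) = 24.2 — off by 3.60.

T = (0.00, 0.00) ✓; TL at 1.400° ✓; |TL| = 50.30 ✓; ∠TLW = 73.90° ✓; |LW| = 36.60 ✓; ∠(LW, WC) = 90.00° ✓; |WC| = 27.80 ✗.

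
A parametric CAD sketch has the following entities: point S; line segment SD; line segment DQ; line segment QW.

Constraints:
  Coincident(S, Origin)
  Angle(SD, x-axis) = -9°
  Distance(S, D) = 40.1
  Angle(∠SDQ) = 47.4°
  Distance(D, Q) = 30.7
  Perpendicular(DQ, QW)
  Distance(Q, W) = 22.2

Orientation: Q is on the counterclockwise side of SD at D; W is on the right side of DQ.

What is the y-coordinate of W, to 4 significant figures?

31.58

S is at the origin; SD runs at -9.0° with length 40.1, so D = 40.1·(cos -9.0°, sin -9.0°) = (39.61, -6.273). ∠SDQ = 47.4°, so DQ runs at -9.0° + (180° − 47.4°) = 123.6° from the x-axis; with |DQ| = 30.7, Q = D + 30.7·(cos 123.6°, sin 123.6°) = (22.62, 19.30). DQ is perpendicular to QW; with |QW| = 22.2 on the right of DQ, W = Q + 22.2·(0.8329, 0.5534) = (41.11, 31.58). So W.y = 31.58.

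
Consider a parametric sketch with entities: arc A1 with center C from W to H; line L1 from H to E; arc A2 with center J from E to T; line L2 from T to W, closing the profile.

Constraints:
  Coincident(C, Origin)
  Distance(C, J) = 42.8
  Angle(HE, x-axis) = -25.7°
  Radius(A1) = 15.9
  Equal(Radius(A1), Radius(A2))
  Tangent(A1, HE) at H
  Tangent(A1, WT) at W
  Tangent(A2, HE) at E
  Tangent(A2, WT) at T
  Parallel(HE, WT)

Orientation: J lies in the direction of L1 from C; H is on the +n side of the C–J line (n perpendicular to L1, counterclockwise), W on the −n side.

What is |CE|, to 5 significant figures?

45.658

The slot axis is L1's direction at -25.7°, so u = (cos -25.7°, sin -25.7°) = (0.90108, -0.43366) and n = (−sin -25.7°, cos -25.7°) = (0.43366, 0.90108). C is at the origin and J lies 42.8 along u from C, so J = 42.8·u = (38.566, -18.561). Tangency of A1 to both parallel lines with radius 15.9 puts H and W at C ± 15.9·n: H = (6.8952, 14.327), W = (-6.8952, -14.327). Equal radii place E and T the same way about J: E = J + 15.9·n = (45.461, -4.2335), T = J − 15.9·n = (31.671, -32.888). Then |CE| = |E − C| = 45.658.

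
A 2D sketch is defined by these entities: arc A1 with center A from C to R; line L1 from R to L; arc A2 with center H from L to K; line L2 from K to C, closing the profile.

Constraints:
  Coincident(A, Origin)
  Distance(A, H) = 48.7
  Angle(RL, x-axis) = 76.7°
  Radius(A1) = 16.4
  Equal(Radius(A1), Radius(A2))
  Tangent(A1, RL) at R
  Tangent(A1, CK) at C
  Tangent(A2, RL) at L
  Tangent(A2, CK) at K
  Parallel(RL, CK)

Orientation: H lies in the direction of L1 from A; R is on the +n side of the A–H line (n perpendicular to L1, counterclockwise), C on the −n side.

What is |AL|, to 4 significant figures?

51.39

The slot axis is L1's direction at 76.7°, so u = (cos 76.7°, sin 76.7°) = (0.2300, 0.9732) and n = (−sin 76.7°, cos 76.7°) = (-0.9732, 0.2300). A is at the origin and H lies 48.7 along u from A, so H = 48.7·u = (11.20, 47.39). Tangency of A1 to both parallel lines with radius 16.4 puts R and C at A ± 16.4·n: R = (-15.96, 3.773), C = (15.96, -3.773). Equal radii place L and K the same way about H: L = H + 16.4·n = (-4.757, 51.17), K = H − 16.4·n = (27.16, 43.62). Then |AL| = |L − A| = 51.39.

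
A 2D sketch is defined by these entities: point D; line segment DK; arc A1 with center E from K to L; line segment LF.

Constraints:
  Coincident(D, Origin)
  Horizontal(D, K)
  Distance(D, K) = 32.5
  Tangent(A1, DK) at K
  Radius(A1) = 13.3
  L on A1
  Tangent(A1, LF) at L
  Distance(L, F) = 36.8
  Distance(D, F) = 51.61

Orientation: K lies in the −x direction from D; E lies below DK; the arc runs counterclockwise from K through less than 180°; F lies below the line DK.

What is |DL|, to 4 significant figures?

47.71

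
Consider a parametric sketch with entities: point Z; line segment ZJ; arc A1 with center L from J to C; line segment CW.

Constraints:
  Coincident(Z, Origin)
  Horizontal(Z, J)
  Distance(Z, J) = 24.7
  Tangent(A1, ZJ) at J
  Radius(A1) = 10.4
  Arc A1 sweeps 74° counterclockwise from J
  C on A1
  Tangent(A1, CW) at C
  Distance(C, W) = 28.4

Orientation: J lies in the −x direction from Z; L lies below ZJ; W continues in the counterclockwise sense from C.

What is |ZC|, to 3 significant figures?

35.5

A1 meets ZJ tangentially, so LJ is at right angles to ZJ, so L = J + (0, -10.4) = (-24.7, -10.4). On A1, J sits at bearing 90° from L; a 74° counterclockwise sweep puts C at bearing 164°, so C = L + 10.4·(cos 164°, sin 164°) = (-34.7, -7.53). Then |ZC| = |C − Z| = 35.5.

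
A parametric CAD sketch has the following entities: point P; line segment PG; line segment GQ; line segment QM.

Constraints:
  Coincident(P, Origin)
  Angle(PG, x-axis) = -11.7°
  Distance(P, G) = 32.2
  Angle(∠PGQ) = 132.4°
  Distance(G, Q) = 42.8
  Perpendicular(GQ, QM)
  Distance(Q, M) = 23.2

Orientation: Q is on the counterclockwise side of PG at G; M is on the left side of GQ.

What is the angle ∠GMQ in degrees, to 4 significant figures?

61.54°

P is at the origin; PG runs at -11.7° with length 32.2, so G = 32.2·(cos -11.7°, sin -11.7°) = (31.53, -6.530). ∠PGQ = 132.4°, so GQ runs at -11.7° + (180° − 132.4°) = 35.90° from the x-axis; with |GQ| = 42.8, Q = G + 42.8·(cos 35.90°, sin 35.90°) = (66.20, 18.57). The perpendicularity gives QM at right angles to GQ; with |QM| = 23.2 on the left of GQ, M = Q + 23.2·(-0.5864, 0.8100) = (52.60, 37.36). Then cos ∠GMQ = MG·MQ / (|MG||MQ|), giving 61.54°.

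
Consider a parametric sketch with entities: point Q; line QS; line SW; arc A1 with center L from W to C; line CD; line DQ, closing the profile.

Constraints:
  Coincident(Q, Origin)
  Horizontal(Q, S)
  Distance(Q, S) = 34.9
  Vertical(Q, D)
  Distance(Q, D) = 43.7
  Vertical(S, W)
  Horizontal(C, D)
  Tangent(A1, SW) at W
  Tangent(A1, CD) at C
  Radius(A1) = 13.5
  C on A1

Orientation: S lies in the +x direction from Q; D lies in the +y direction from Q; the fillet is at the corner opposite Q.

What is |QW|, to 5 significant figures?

46.152

The virtual corner opposite Q is at (34.900, 43.700). The tangent condition forces LW to be normal to SW and tangency of A1 to CD means the radius LC is perpendicular to CD, with radius 13.5, so the center L sits 13.5 in from both sides at L = (21.400, 30.200). That places the tangent points at W = (34.900, 30.200) on SW and C = (21.400, 43.700) on CD. Then |QW| = |W − Q| = 46.152.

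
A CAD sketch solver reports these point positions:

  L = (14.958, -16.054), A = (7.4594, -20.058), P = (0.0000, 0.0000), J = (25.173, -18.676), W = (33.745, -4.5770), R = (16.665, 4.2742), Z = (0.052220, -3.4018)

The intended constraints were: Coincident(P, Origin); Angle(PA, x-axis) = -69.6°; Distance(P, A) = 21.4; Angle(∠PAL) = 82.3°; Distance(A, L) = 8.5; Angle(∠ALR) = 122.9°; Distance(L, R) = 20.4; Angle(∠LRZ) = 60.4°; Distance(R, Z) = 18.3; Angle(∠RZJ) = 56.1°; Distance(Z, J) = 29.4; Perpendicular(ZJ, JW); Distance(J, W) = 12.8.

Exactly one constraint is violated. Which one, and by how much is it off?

Distance(J, W) = 12.8 — off by 3.70.

P = (0.00, 0.00) ✓; PA at -69.60° ✓; |PA| = 21.40 ✓; ∠PAL = 82.30° ✓; |AL| = 8.501 ✓; ∠ALR = 122.9° ✓; |LR| = 20.40 ✓; ∠LRZ = 60.40° ✓; |RZ| = 18.30 ✓; ∠RZJ = 56.10° ✓; |ZJ| = 29.40 ✓; ∠(ZJ, JW) = 90.00° ✓; |JW| = 16.50 ✗.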